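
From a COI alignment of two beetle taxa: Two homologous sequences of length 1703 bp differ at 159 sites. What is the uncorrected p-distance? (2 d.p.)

0.09

p = 159/1703 = 0.093364… ≈ 0.09 (to 2 d.p.).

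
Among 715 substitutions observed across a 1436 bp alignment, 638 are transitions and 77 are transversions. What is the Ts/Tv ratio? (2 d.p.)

8.29

R = 638/77 = 8.285714… ≈ 8.29 (to 2 d.p.).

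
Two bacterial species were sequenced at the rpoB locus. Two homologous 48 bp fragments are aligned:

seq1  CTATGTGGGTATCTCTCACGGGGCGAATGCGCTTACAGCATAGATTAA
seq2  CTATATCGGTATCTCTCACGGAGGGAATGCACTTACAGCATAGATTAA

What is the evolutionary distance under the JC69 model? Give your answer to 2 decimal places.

0.11

The sequences differ at 5 of 48 sites (5, 7, 22, 24, 31), so p = 5/48 ≈ 0.104167.
d = −(3/4) ln(1 − 4p/3) = −0.75 ln(1 − 0.138889) = −0.75 ln(0.861111)
  = −0.75 × (-0.149532) = 0.112149 substitutions/site.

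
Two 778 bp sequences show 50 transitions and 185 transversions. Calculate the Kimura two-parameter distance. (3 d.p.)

0.389

P = 50/778 ≈ 0.064267 and Q = 185/778 ≈ 0.237789.
Under the Kimura two-parameter model, d = −½ ln(1 − 2P − Q) − ¼ ln(1 − 2Q).
1 − 2P − Q = 0.633677, giving −½ ln(0.633677) = 0.228108.
1 − 2Q = 0.524422, giving −¼ ln(0.524422) = 0.161365.
d = 0.228108 + 0.161365 = 0.389473.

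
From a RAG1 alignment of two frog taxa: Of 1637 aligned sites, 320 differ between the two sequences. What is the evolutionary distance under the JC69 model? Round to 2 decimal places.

0.23

p = 320/1637 ≈ 0.19548.
d = −(3/4) ln(1 − 4p/3) = −0.75 ln(1 − 0.26064) = −0.75 ln(0.73936)
  = −0.75 × (-0.301970) = 0.226478 substitutions/site.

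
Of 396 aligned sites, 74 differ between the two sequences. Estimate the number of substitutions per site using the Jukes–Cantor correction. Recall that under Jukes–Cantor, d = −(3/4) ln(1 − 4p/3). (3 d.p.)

0.215

p = 74/396 ≈ 0.186869.
d = −(3/4) ln(1 − 4p/3) = −0.75 ln(1 − 0.249159) = −0.75 ln(0.750841)
  = −0.75 × (-0.286561) = 0.214921 substitutions/site.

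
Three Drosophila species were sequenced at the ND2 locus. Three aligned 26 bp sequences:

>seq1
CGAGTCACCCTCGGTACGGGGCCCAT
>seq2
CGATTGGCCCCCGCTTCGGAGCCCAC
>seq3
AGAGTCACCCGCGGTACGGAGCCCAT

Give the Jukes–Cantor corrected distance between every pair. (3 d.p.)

d(seq1,seq2) = 0.396, d(seq1,seq3) = 0.125, d(seq2,seq3) = 0.396

seq1–seq2: 8/26 sites differ → p ≈ 0.307692, d = −0.75 ln(1 − 0.410256) = 0.396050 ≈ 0.396.
seq1–seq3: 3/26 sites differ → p ≈ 0.115385, d = −0.75 ln(1 − 0.153847) = 0.125291 ≈ 0.125.
seq2–seq3: 8/26 sites differ → p ≈ 0.307692, d = −0.75 ln(1 − 0.410256) = 0.396050 ≈ 0.396.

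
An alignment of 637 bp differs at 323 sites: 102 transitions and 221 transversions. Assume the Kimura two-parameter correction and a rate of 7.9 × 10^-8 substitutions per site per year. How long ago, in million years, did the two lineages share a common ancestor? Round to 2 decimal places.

P = 102/637 ≈ 0.160126 and Q = 221/637 ≈ 0.346939.
Under the Kimura two-parameter model, d = −½ ln(1 − 2P − Q) − ¼ ln(1 − 2Q).
1 − 2P − Q = 0.332809, giving −½ ln(0.332809) = 0.550093.
1 − 2Q = 0.306122, giving −¼ ln(0.306122) = 0.295943.
d = 0.550093 + 0.295943 = 0.846036.
Under a molecular clock d = 2μt, so t = d/(2μ) = 0.846036 / (2 × 7.9 × 10^-8) = 5.35 million years.

5.35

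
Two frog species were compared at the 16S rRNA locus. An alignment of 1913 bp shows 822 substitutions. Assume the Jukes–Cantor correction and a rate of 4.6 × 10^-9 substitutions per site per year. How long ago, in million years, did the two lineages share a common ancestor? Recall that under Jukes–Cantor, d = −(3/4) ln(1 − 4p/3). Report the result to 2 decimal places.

69.36

p = 822/1913 ≈ 0.429692.
d = −(3/4) ln(1 − 4p/3) = −0.75 ln(1 − 0.572923) = −0.75 ln(0.427077)
  = −0.75 × (-0.850791) = 0.638093 substitutions/site.
Under a molecular clock d = 2μt, so t = d/(2μ) = 0.638093 / (2 × 4.6 × 10^-9) = 69.36 million years.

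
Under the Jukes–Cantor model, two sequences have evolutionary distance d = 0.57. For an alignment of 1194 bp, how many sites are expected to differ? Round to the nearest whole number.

477

Invert JC69: p = (3/4)(1 − e^(−4d/3)) = 0.75 × (1 − e^(-0.76)) = 0.75 × (1 − 0.467666) = 0.399251.
Expected differing sites = pL ≈ 0.399251 × 1194 = 476.705694 ≈ 477.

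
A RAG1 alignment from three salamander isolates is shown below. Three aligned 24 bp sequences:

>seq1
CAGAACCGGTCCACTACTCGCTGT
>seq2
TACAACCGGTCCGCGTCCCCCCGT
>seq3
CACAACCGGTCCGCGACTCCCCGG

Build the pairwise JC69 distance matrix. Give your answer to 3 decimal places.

d(seq1,seq2) = 0.441, d(seq1,seq3) = 0.304, d(seq2,seq3) = 0.188

seq1–seq2: 8/24 sites differ → p ≈ 0.333333, d = −0.75 ln(1 − 0.444444) = 0.440839 ≈ 0.441.
seq1–seq3: 6/24 sites differ → p = 0.25, d = −0.75 ln(1 − 0.333333) = 0.304098 ≈ 0.304.
seq2–seq3: 4/24 sites differ → p ≈ 0.166667, d = −0.75 ln(1 − 0.222223) = 0.188487 ≈ 0.188.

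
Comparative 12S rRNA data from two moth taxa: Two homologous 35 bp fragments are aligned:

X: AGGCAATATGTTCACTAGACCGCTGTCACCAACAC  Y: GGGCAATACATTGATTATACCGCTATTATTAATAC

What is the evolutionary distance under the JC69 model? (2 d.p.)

The sequences differ at 11 of 35 sites, so p = 11/35 ≈ 0.314286.
d = −(3/4) ln(1 − 4p/3) = −0.75 ln(1 − 0.419048) = −0.75 ln(0.580952)
  = −0.75 × (-0.543087) = 0.407315 substitutions/site.

0.41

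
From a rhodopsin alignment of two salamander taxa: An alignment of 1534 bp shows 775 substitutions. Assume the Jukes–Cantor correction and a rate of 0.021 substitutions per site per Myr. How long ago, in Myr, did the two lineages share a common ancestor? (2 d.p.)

p = 775/1534 ≈ 0.505215.
d = −(3/4) ln(1 − 4p/3) = −0.75 ln(1 − 0.67362) = −0.75 ln(0.32638)
  = −0.75 × (-1.119693) = 0.839770 substitutions/site.
Under a molecular clock d = 2μt, so t = d/(2μ) = 0.839770 / (2 × 0.021) = 19.99 Myr.

19.99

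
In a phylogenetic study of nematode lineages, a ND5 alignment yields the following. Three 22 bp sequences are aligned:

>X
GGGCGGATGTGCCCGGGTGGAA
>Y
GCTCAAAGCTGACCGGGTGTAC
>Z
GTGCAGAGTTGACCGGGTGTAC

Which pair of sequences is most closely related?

X–Y: 9/22 differ, p = 0.409, d = 0.591.
X–Z: 7/22 differ, p = 0.318, d = 0.414.
Y–Z: 4/22 differ, p = 0.182, d = 0.208.
The smallest distance is between Y and Z.

Y and Z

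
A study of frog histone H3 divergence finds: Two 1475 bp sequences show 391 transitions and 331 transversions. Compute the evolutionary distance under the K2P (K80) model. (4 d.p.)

0.8513

P = 391/1475 ≈ 0.265085 and Q = 331/1475 ≈ 0.224407.
Under the Kimura two-parameter model, d = −½ ln(1 − 2P − Q) − ¼ ln(1 − 2Q).
1 − 2P − Q = 0.245423, giving −½ ln(0.245423) = 0.702386.
1 − 2Q = 0.551186, giving −¼ ln(0.551186) = 0.148921.
d = 0.702386 + 0.148921 = 0.851307.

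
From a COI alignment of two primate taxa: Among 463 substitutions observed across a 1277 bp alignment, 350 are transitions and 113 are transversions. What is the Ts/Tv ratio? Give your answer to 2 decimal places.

3.10

R = 350/113 = 3.097345… ≈ 3.10 (to 2 d.p.).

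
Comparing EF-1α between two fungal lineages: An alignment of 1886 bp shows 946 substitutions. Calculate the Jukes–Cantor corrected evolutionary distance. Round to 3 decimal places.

0.829

p = 946/1886 ≈ 0.501591.
d = −(3/4) ln(1 − 4p/3) = −0.75 ln(1 − 0.668788) = −0.75 ln(0.331212)
  = −0.75 × (-1.104997) = 0.828748 substitutions/site.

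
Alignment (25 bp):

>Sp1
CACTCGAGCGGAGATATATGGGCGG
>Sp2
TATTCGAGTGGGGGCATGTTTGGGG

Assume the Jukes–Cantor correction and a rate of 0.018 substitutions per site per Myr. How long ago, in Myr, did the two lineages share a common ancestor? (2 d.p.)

15.88

The sequences differ at 10 of 25 sites (1, 3, 9, 12, 14, 15, 18, 20, 21, 23), so p = 10/25 = 0.4.
d = −(3/4) ln(1 − 4p/3) = −0.75 ln(1 − 0.533333) = −0.75 ln(0.466667)
  = −0.75 × (-0.762139) = 0.571604 substitutions/site.
Under a molecular clock d = 2μt, so t = d/(2μ) = 0.571604 / (2 × 0.018) = 15.88 Myr.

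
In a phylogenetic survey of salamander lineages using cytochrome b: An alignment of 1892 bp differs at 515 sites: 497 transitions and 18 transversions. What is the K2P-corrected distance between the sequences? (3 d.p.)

P = 497/1892 ≈ 0.262685 and Q = 18/1892 ≈ 0.009514.
Under the Kimura two-parameter model, d = −½ ln(1 − 2P − Q) − ¼ ln(1 − 2Q).
1 − 2P − Q = 0.465116, giving −½ ln(0.465116) = 0.382734.
1 − 2Q = 0.980972, giving −¼ ln(0.980972) = 0.004803.
d = 0.382734 + 0.004803 = 0.387537.

0.388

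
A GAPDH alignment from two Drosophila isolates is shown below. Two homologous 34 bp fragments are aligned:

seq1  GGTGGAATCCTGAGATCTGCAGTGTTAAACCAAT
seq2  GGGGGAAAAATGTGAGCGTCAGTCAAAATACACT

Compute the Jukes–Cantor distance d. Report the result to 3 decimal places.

0.597

The sequences differ at 14 of 34 sites, so p = 14/34 ≈ 0.411765.
d = −(3/4) ln(1 − 4p/3) = −0.75 ln(1 − 0.54902) = −0.75 ln(0.45098)
  = −0.75 × (-0.796332) = 0.597249 substitutions/site.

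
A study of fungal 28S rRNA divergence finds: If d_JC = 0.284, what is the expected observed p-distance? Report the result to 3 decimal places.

0.236

p = (3/4)(1 − e^(−4d/3)) = 0.75 × (1 − e^(-0.378667)) = 0.75 × (1 − 0.684774) = 0.236420.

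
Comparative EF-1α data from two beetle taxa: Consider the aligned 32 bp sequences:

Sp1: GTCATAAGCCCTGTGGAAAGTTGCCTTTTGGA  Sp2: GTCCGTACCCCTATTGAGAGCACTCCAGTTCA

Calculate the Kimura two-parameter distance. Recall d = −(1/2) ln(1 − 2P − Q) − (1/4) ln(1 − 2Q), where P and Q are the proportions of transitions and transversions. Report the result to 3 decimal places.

0.825

Of 32 sites, 5 differences are transitions and 11 are transversions, so P = 5/32 = 0.15625 and Q = 11/32 = 0.34375.
Under the Kimura two-parameter model, d = −½ ln(1 − 2P − Q) − ¼ ln(1 − 2Q).
1 − 2P − Q = 0.34375, giving −½ ln(0.34375) = 0.533920.
1 − 2Q = 0.3125, giving −¼ ln(0.3125) = 0.290788.
d = 0.533920 + 0.290788 = 0.824708.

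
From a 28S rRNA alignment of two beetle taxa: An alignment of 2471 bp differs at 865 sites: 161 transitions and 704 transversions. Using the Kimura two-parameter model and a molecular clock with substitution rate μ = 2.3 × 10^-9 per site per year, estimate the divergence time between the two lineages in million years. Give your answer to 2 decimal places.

104.16

P = 161/2471 ≈ 0.065156 and Q = 704/2471 ≈ 0.284905.
Under the Kimura two-parameter model, d = −½ ln(1 − 2P − Q) − ¼ ln(1 − 2Q).
1 − 2P − Q = 0.584783, giving −½ ln(0.584783) = 0.268257.
1 − 2Q = 0.43019, giving −¼ ln(0.43019) = 0.210882.
d = 0.268257 + 0.210882 = 0.479139.
Under a molecular clock d = 2μt, so t = d/(2μ) = 0.479139 / (2 × 2.3 × 10^-9) = 104.16 million years.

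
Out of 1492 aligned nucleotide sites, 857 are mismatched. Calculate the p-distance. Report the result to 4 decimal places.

p = 857/1492 = 0.574396… ≈ 0.5744 (to 4 d.p.).

0.5744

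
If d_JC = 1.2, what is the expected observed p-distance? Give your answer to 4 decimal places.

0.5986

p = (3/4)(1 − e^(−4d/3)) = 0.75 × (1 − e^(-1.6)) = 0.75 × (1 − 0.201897) = 0.598577.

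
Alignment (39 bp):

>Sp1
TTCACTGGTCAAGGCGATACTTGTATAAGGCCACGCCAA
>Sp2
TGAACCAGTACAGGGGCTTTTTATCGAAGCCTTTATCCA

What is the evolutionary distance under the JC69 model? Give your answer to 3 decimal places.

0.863

The sequences differ at 20 of 39 sites, so p = 20/39 ≈ 0.512821.
d = −(3/4) ln(1 − 4p/3) = −0.75 ln(1 − 0.683761) = −0.75 ln(0.316239)
  = −0.75 × (-1.151257) = 0.863443 substitutions/site.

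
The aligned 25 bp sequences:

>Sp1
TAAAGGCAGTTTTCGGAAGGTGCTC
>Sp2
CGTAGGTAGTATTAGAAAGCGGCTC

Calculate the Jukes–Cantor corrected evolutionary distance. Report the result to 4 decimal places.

0.4904

The sequences differ at 9 of 25 sites (1, 2, 3, 7, 11, 14, 16, 20, 21), so p = 9/25 = 0.36.
d = −(3/4) ln(1 − 4p/3) = −0.75 ln(1 − 0.48) = −0.75 ln(0.52)
  = −0.75 × (-0.653926) = 0.490445 substitutions/site.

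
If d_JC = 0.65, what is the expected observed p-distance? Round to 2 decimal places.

0.43

p = (3/4)(1 − e^(−4d/3)) = 0.75 × (1 − e^(-0.866667)) = 0.75 × (1 − 0.420350) = 0.434738.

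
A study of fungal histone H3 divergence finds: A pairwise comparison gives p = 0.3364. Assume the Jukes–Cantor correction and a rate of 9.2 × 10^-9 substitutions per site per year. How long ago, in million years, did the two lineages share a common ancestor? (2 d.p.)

24.26

d = −(3/4) ln(1 − 4p/3) = −0.75 ln(1 − 0.448533) = −0.75 ln(0.551467)
  = −0.75 × (-0.595173) = 0.446380 substitutions/site.
Under a molecular clock d = 2μt, so t = d/(2μ) = 0.446380 / (2 × 9.2 × 10^-9) = 24.26 million years.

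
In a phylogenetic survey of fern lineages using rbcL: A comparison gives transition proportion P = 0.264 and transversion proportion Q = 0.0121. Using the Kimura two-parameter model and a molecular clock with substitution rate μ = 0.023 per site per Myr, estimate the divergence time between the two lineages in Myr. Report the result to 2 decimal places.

8.58

Under the Kimura two-parameter model, d = −½ ln(1 − 2P − Q) − ¼ ln(1 − 2Q).
1 − 2P − Q = 0.4599, giving −½ ln(0.4599) = 0.388373.
1 − 2Q = 0.9758, giving −¼ ln(0.9758) = 0.006124.
d = 0.388373 + 0.006124 = 0.394497.
Under a molecular clock d = 2μt, so t = d/(2μ) = 0.394497 / (2 × 0.023) = 8.58 Myr.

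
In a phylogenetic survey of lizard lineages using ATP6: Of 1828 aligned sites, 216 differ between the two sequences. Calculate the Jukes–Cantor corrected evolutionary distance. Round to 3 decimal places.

0.129

p = 216/1828 ≈ 0.118162.
d = −(3/4) ln(1 − 4p/3) = −0.75 ln(1 − 0.157549) = −0.75 ln(0.842451)
  = −0.75 × (-0.171440) = 0.128580 substitutions/site.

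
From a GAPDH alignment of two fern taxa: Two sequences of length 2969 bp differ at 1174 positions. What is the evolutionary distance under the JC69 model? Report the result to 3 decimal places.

0.562

p = 1174/2969 ≈ 0.395419.
d = −(3/4) ln(1 − 4p/3) = −0.75 ln(1 − 0.527225) = −0.75 ln(0.472775)
  = −0.75 × (-0.749136) = 0.561852 substitutions/site.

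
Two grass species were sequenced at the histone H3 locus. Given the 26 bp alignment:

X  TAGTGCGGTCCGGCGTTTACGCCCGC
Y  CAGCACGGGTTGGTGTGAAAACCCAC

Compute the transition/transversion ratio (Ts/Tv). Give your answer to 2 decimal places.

Transitions are A↔G and C↔T; transversions are all other mismatches.
Transitions: 8. Transversions: 4.
R = 8/4 = 2.00.

2.00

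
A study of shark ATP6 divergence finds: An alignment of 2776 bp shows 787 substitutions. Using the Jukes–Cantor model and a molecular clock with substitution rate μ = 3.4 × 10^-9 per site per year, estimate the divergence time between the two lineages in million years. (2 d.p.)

p = 787/2776 ≈ 0.283501.
d = −(3/4) ln(1 − 4p/3) = −0.75 ln(1 − 0.378001) = −0.75 ln(0.621999)
  = −0.75 × (-0.474817) = 0.356113 substitutions/site.
Under a molecular clock d = 2μt, so t = d/(2μ) = 0.356113 / (2 × 3.4 × 10^-9) = 52.37 million years.

52.37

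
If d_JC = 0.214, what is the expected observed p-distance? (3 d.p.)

0.186

p = (3/4)(1 − e^(−4d/3)) = 0.75 × (1 − e^(-0.285333)) = 0.75 × (1 − 0.751764) = 0.186177.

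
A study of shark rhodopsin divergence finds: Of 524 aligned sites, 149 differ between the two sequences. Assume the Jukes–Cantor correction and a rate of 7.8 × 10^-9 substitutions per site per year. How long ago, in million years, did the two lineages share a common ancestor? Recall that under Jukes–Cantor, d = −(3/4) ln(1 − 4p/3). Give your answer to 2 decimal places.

p = 149/524 ≈ 0.284351.
d = −(3/4) ln(1 − 4p/3) = −0.75 ln(1 − 0.379135) = −0.75 ln(0.620865)
  = −0.75 × (-0.476642) = 0.357482 substitutions/site.
Under a molecular clock d = 2μt, so t = d/(2μ) = 0.357482 / (2 × 7.8 × 10^-9) = 22.92 million years.

22.92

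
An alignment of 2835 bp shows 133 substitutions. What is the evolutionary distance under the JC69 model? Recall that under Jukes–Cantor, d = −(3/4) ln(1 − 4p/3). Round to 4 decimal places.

p = 133/2835 ≈ 0.046914.
d = −(3/4) ln(1 − 4p/3) = −0.75 ln(1 − 0.062552) = −0.75 ln(0.937448)
  = −0.75 × (-0.064594) = 0.048446 substitutions/site.

0.0484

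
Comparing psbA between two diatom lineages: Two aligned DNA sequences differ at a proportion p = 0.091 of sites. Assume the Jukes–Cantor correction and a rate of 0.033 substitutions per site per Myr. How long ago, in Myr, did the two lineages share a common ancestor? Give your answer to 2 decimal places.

1.47

d = −(3/4) ln(1 − 4p/3) = −0.75 ln(1 − 0.121333) = −0.75 ln(0.878667)
  = −0.75 × (-0.129349) = 0.097012 substitutions/site.
Under a molecular clock d = 2μt, so t = d/(2μ) = 0.097012 / (2 × 0.033) = 1.47 Myr.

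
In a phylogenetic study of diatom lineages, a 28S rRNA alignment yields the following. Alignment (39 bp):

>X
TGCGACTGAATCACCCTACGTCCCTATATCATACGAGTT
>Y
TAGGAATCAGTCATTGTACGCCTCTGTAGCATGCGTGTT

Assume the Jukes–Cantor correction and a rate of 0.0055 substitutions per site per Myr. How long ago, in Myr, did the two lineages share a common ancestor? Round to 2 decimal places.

44.41

The sequences differ at 14 of 39 sites, so p = 14/39 ≈ 0.358974.
d = −(3/4) ln(1 − 4p/3) = −0.75 ln(1 − 0.478632) = −0.75 ln(0.521368)
  = −0.75 × (-0.651299) = 0.488474 substitutions/site.
Under a molecular clock d = 2μt, so t = d/(2μ) = 0.488474 / (2 × 0.0055) = 44.41 Myr.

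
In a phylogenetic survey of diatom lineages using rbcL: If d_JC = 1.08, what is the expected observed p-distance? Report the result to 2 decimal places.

p = (3/4)(1 − e^(−4d/3)) = 0.75 × (1 − e^(-1.44)) = 0.75 × (1 − 0.236928) = 0.572304.

0.57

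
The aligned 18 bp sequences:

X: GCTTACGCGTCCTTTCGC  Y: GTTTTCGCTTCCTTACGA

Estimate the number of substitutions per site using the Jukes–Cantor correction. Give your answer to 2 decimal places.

The sequences differ at 5 of 18 sites (2, 5, 9, 15, 18), so p = 5/18 ≈ 0.277778.
d = −(3/4) ln(1 − 4p/3) = −0.75 ln(1 − 0.370371) = −0.75 ln(0.629629)
  = −0.75 × (-0.462625) = 0.346969 substitutions/site.

0.35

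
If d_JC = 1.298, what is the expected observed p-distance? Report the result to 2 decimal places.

0.62

p = (3/4)(1 − e^(−4d/3)) = 0.75 × (1 − e^(-1.730667)) = 0.75 × (1 − 0.177166) = 0.617126.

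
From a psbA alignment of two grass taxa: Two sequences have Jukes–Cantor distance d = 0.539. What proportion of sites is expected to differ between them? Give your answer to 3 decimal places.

p = (3/4)(1 − e^(−4d/3)) = 0.75 × (1 − e^(-0.718667)) = 0.75 × (1 − 0.487402) = 0.384449.

0.384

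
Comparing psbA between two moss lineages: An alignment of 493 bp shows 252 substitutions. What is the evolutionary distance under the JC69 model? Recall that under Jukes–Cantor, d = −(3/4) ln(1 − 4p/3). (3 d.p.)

0.858

p = 252/493 ≈ 0.511156.
d = −(3/4) ln(1 − 4p/3) = −0.75 ln(1 − 0.681541) = −0.75 ln(0.318459)
  = −0.75 × (-1.144262) = 0.858197 substitutions/site.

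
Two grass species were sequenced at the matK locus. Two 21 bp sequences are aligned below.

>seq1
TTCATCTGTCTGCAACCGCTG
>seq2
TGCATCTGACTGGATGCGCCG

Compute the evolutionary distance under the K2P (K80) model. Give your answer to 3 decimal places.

0.364

Of 21 sites, 1 differences are transitions and 5 are transversions, so P = 1/21 ≈ 0.047619 and Q = 5/21 ≈ 0.238095.
Under the Kimura two-parameter model, d = −½ ln(1 − 2P − Q) − ¼ ln(1 − 2Q).
1 − 2P − Q = 0.666667, giving −½ ln(0.666667) = 0.202732.
1 − 2Q = 0.52381, giving −¼ ln(0.52381) = 0.161657.
d = 0.202732 + 0.161657 = 0.364389.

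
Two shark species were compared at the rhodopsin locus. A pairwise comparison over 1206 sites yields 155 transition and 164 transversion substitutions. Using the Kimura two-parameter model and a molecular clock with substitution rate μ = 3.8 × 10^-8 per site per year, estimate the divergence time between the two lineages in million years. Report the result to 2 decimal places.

P = 155/1206 ≈ 0.128524 and Q = 164/1206 ≈ 0.135987.
Under the Kimura two-parameter model, d = −½ ln(1 − 2P − Q) − ¼ ln(1 − 2Q).
1 − 2P − Q = 0.606965, giving −½ ln(0.606965) = 0.249642.
1 − 2Q = 0.728026, giving −¼ ln(0.728026) = 0.079355.
d = 0.249642 + 0.079355 = 0.328997.
Under a molecular clock d = 2μt, so t = d/(2μ) = 0.328997 / (2 × 3.8 × 10^-8) = 4.33 million years.

4.33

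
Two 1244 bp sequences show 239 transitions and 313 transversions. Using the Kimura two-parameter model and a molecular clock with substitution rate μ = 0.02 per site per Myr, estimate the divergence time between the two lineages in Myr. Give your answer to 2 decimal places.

17.00

P = 239/1244 ≈ 0.192122 and Q = 313/1244 ≈ 0.251608.
Under the Kimura two-parameter model, d = −½ ln(1 − 2P − Q) − ¼ ln(1 − 2Q).
1 − 2P − Q = 0.364148, giving −½ ln(0.364148) = 0.505097.
1 − 2Q = 0.496784, giving −¼ ln(0.496784) = 0.174900.
d = 0.505097 + 0.174900 = 0.679997.
Under a molecular clock d = 2μt, so t = d/(2μ) = 0.679997 / (2 × 0.02) = 17.00 Myr.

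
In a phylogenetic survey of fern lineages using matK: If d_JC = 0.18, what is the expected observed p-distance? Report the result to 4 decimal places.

p = (3/4)(1 − e^(−4d/3)) = 0.75 × (1 − e^(-0.24)) = 0.75 × (1 − 0.786628) = 0.160029.

0.1600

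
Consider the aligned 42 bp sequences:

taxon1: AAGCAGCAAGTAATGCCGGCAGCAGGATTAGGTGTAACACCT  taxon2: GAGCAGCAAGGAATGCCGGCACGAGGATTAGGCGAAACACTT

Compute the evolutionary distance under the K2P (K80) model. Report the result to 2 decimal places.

0.19

Of 42 sites, 3 differences are transitions and 4 are transversions, so P = 3/42 ≈ 0.071429 and Q = 4/42 ≈ 0.095238.
Under the Kimura two-parameter model, d = −½ ln(1 − 2P − Q) − ¼ ln(1 − 2Q).
1 − 2P − Q = 0.761904, giving −½ ln(0.761904) = 0.135967.
1 − 2Q = 0.809524, giving −¼ ln(0.809524) = 0.052827.
d = 0.135967 + 0.052827 = 0.188794.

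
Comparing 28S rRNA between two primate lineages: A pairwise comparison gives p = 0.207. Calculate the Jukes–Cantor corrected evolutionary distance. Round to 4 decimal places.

0.2422

d = −(3/4) ln(1 − 4p/3) = −0.75 ln(1 − 0.276) = −0.75 ln(0.724)
  = −0.75 × (-0.322964) = 0.242223 substitutions/site.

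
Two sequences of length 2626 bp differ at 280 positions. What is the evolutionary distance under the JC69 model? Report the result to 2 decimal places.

p = 280/2626 ≈ 0.106626.
d = −(3/4) ln(1 − 4p/3) = −0.75 ln(1 − 0.142168) = −0.75 ln(0.857832)
  = −0.75 × (-0.153347) = 0.115010 substitutions/site.

0.12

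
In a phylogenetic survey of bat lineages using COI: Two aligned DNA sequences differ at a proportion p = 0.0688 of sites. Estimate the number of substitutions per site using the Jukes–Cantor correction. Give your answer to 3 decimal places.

d = −(3/4) ln(1 − 4p/3) = −0.75 ln(1 − 0.091733) = −0.75 ln(0.908267)
  = −0.75 × (-0.096217) = 0.072163 substitutions/site.

0.072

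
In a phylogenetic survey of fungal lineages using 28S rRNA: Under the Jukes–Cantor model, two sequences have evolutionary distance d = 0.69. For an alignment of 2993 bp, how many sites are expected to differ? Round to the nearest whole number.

1350

Invert JC69: p = (3/4)(1 − e^(−4d/3)) = 0.75 × (1 − e^(-0.92)) = 0.75 × (1 − 0.398519) = 0.451111.
Expected differing sites = pL ≈ 0.451111 × 2993 = 1350.175223 ≈ 1350.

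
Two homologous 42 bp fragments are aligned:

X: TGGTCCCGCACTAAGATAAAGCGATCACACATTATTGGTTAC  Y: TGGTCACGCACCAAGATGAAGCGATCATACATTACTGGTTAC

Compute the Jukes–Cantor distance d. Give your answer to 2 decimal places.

The sequences differ at 5 of 42 sites (6, 12, 18, 28, 35), so p = 5/42 ≈ 0.119048.
d = −(3/4) ln(1 − 4p/3) = −0.75 ln(1 − 0.158731) = −0.75 ln(0.841269)
  = −0.75 × (-0.172844) = 0.129633 substitutions/site.

0.13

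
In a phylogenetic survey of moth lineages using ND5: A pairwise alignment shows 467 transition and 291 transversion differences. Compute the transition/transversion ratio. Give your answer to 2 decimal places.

1.60

R = 467/291 = 1.604810… ≈ 1.60 (to 2 d.p.).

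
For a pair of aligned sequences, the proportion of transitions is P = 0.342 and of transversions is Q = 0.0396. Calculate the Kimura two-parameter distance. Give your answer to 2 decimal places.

Under the Kimura two-parameter model, d = −½ ln(1 − 2P − Q) − ¼ ln(1 − 2Q).
1 − 2P − Q = 0.2764, giving −½ ln(0.2764) = 0.642953.
1 − 2Q = 0.9208, giving −¼ ln(0.9208) = 0.020628.
d = 0.642953 + 0.020628 = 0.663581.

0.66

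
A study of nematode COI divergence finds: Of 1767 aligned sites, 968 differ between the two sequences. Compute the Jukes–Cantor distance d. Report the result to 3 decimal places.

0.983

p = 968/1767 ≈ 0.547821.
d = −(3/4) ln(1 − 4p/3) = −0.75 ln(1 − 0.730428) = −0.75 ln(0.269572)
  = −0.75 × (-1.310920) = 0.983190 substitutions/site.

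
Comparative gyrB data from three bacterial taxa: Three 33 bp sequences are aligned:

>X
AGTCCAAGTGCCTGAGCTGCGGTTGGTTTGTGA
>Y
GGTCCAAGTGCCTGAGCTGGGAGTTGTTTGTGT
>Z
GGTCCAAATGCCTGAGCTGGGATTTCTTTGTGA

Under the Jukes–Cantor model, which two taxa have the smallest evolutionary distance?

X–Y: 6/33 differ, p = 0.182, d = 0.208.
X–Z: 6/33 differ, p = 0.182, d = 0.208.
Y–Z: 4/33 differ, p = 0.121, d = 0.132.
The smallest distance is between Y and Z.

Y and Z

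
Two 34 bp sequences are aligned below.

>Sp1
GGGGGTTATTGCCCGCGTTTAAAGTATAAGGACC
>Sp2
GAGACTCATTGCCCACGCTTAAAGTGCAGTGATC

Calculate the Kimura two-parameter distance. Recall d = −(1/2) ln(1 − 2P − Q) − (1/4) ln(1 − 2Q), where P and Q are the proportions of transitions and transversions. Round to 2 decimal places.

0.47

Of 34 sites, 9 differences are transitions and 2 are transversions, so P = 9/34 ≈ 0.264706 and Q = 2/34 ≈ 0.058824.
Under the Kimura two-parameter model, d = −½ ln(1 − 2P − Q) − ¼ ln(1 − 2Q).
1 − 2P − Q = 0.411764, giving −½ ln(0.411764) = 0.443652.
1 − 2Q = 0.882352, giving −¼ ln(0.882352) = 0.031291.
d = 0.443652 + 0.031291 = 0.474943.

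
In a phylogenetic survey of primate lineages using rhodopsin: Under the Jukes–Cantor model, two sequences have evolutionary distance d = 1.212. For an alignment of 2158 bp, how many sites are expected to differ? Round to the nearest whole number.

1297

Invert JC69: p = (3/4)(1 − e^(−4d/3)) = 0.75 × (1 − e^(-1.616)) = 0.75 × (1 − 0.198692) = 0.600981.
Expected differing sites = pL ≈ 0.600981 × 2158 = 1296.916998 ≈ 1297.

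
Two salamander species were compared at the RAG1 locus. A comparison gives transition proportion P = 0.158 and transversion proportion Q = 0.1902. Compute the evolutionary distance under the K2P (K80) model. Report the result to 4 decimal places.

Under the Kimura two-parameter model, d = −½ ln(1 − 2P − Q) − ¼ ln(1 − 2Q).
1 − 2P − Q = 0.4938, giving −½ ln(0.4938) = 0.352812.
1 − 2Q = 0.6196, giving −¼ ln(0.6196) = 0.119670.
d = 0.352812 + 0.119670 = 0.472482.

0.4725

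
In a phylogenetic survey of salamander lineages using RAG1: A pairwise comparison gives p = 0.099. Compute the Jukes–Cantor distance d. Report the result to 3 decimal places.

0.106

d = −(3/4) ln(1 − 4p/3) = −0.75 ln(1 − 0.132) = −0.75 ln(0.868)
  = −0.75 × (-0.141564) = 0.106173 substitutions/site.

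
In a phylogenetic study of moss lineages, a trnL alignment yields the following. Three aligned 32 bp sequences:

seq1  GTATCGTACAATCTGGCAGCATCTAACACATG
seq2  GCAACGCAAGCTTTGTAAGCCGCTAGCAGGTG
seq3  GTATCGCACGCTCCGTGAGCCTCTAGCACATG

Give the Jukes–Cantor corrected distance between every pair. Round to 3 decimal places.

d(seq1,seq2) = 0.657, d(seq1,seq3) = 0.304, d(seq2,seq3) = 0.353

seq1–seq2: 14/32 sites differ → p = 0.4375, d = −0.75 ln(1 − 0.583333) = 0.656601 ≈ 0.657.
seq1–seq3: 8/32 sites differ → p = 0.25, d = −0.75 ln(1 − 0.333333) = 0.304098 ≈ 0.304.
seq2–seq3: 9/32 sites differ → p = 0.28125, d = −0.75 ln(1 − 0.375) = 0.352503 ≈ 0.353.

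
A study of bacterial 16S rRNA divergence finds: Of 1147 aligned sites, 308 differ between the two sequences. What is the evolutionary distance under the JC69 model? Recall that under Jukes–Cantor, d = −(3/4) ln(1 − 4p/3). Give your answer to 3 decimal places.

p = 308/1147 ≈ 0.268527.
d = −(3/4) ln(1 − 4p/3) = −0.75 ln(1 − 0.358036) = −0.75 ln(0.641964)
  = −0.75 × (-0.443223) = 0.332417 substitutions/site.

0.332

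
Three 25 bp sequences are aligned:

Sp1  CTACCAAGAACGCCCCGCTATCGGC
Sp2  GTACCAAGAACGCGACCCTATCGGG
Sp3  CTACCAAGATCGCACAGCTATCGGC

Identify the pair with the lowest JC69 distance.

Sp1–Sp2: 5/25 differ, p = 0.200, d = 0.233.
Sp1–Sp3: 3/25 differ, p = 0.120, d = 0.131.
Sp2–Sp3: 7/25 differ, p = 0.280, d = 0.351.
The smallest distance is between Sp1 and Sp3.

Sp1 and Sp3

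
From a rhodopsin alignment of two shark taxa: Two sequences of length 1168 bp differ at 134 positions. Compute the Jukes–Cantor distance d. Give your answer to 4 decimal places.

p = 134/1168 ≈ 0.114726.
d = −(3/4) ln(1 − 4p/3) = −0.75 ln(1 − 0.152968) = −0.75 ln(0.847032)
  = −0.75 × (-0.166017) = 0.124513 substitutions/site.

0.1245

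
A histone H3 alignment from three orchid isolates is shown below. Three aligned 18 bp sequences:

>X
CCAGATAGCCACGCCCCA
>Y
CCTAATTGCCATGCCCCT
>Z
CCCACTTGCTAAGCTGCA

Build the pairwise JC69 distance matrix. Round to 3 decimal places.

X–Y: 5/18 sites differ → p ≈ 0.277778, d = −0.75 ln(1 − 0.370371) = 0.346968 ≈ 0.347.
X–Z: 8/18 sites differ → p ≈ 0.444444, d = −0.75 ln(1 − 0.592592) = 0.673455 ≈ 0.673.
Y–Z: 7/18 sites differ → p ≈ 0.388889, d = −0.75 ln(1 − 0.518519) = 0.548166 ≈ 0.548.

d(X,Y) = 0.347, d(X,Z) = 0.673, d(Y,Z) = 0.548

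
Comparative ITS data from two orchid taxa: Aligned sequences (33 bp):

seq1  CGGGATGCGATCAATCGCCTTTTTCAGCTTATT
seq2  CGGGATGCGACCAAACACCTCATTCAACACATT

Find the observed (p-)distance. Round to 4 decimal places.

0.2424

The sequences differ at 8 of 33 positions (sites 11, 15, 17, 21, 22, 27, 29, 30).
p = 8/33 = 0.242424… ≈ 0.2424 (to 4 d.p.).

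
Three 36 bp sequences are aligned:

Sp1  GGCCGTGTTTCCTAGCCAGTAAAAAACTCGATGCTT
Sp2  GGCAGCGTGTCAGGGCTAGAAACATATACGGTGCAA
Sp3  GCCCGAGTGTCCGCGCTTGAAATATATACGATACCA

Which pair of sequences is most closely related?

Sp1–Sp2: 15/36 differ, p = 0.417, d = 0.608.
Sp1–Sp3: 15/36 differ, p = 0.417, d = 0.608.
Sp2–Sp3: 10/36 differ, p = 0.278, d = 0.347.
The smallest distance is between Sp2 and Sp3.

Sp2 and Sp3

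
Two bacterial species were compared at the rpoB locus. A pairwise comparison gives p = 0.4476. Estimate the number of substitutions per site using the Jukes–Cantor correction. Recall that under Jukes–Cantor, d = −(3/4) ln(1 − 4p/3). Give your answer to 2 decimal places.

0.68

d = −(3/4) ln(1 − 4p/3) = −0.75 ln(1 − 0.5968) = −0.75 ln(0.4032)
  = −0.75 × (-0.908323) = 0.681242 substitutions/site.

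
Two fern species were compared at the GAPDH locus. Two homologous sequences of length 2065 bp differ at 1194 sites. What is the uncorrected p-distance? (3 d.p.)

p = 1194/2065 = 0.578208… ≈ 0.578 (to 3 d.p.).

0.578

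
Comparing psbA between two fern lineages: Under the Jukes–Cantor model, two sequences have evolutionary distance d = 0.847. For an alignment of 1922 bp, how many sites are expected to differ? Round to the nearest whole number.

Invert JC69: p = (3/4)(1 − e^(−4d/3)) = 0.75 × (1 − e^(-1.129333)) = 0.75 × (1 − 0.323249) = 0.507563.
Expected differing sites = pL ≈ 0.507563 × 1922 = 975.536086 ≈ 976.

976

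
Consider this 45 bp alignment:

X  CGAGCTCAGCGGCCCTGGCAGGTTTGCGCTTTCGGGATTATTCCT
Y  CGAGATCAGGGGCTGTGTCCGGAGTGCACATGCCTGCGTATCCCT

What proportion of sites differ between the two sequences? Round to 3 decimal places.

0.356

The sequences differ at 16 of 45 positions.
p = 16/45 = 0.355555… ≈ 0.356 (to 3 d.p.).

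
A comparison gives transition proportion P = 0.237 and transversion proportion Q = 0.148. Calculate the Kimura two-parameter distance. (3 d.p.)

0.574

Under the Kimura two-parameter model, d = −½ ln(1 − 2P − Q) − ¼ ln(1 − 2Q).
1 − 2P − Q = 0.378, giving −½ ln(0.378) = 0.486431.
1 − 2Q = 0.704, giving −¼ ln(0.704) = 0.087744.
d = 0.486431 + 0.087744 = 0.574175.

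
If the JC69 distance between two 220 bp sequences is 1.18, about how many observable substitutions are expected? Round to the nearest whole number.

131

Invert JC69: p = (3/4)(1 − e^(−4d/3)) = 0.75 × (1 − e^(-1.573333)) = 0.75 × (1 − 0.207353) = 0.594485.
Expected differing sites = pL ≈ 0.594485 × 220 = 130.7867 ≈ 131.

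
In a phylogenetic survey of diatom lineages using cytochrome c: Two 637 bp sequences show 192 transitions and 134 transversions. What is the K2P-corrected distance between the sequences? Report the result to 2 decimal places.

P = 192/637 ≈ 0.301413 and Q = 134/637 ≈ 0.210361.
Under the Kimura two-parameter model, d = −½ ln(1 − 2P − Q) − ¼ ln(1 − 2Q).
1 − 2P − Q = 0.186813, giving −½ ln(0.186813) = 0.838824.
1 − 2Q = 0.579278, giving −¼ ln(0.579278) = 0.136493.
d = 0.838824 + 0.136493 = 0.975317.

0.98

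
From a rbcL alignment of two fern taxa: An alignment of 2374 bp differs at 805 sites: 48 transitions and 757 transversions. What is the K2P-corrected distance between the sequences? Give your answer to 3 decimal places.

0.476

P = 48/2374 ≈ 0.020219 and Q = 757/2374 ≈ 0.318871.
Under the Kimura two-parameter model, d = −½ ln(1 − 2P − Q) − ¼ ln(1 − 2Q).
1 − 2P − Q = 0.640691, giving −½ ln(0.640691) = 0.222604.
1 − 2Q = 0.362258, giving −¼ ln(0.362258) = 0.253850.
d = 0.222604 + 0.253850 = 0.476454.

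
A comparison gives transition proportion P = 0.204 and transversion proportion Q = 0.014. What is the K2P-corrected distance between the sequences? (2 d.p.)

Under the Kimura two-parameter model, d = −½ ln(1 − 2P − Q) − ¼ ln(1 − 2Q).
1 − 2P − Q = 0.578, giving −½ ln(0.578) = 0.274091.
1 − 2Q = 0.972, giving −¼ ln(0.972) = 0.007100.
d = 0.274091 + 0.007100 = 0.281191.

0.28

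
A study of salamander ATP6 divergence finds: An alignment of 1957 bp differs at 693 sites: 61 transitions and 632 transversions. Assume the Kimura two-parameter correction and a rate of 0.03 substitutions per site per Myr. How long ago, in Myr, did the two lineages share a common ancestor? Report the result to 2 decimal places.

P = 61/1957 ≈ 0.03117 and Q = 632/1957 ≈ 0.322943.
Under the Kimura two-parameter model, d = −½ ln(1 − 2P − Q) − ¼ ln(1 − 2Q).
1 − 2P − Q = 0.614717, giving −½ ln(0.614717) = 0.243297.
1 − 2Q = 0.354114, giving −¼ ln(0.354114) = 0.259534.
d = 0.243297 + 0.259534 = 0.502831.
Under a molecular clock d = 2μt, so t = d/(2μ) = 0.502831 / (2 × 0.03) = 8.38 Myr.

8.38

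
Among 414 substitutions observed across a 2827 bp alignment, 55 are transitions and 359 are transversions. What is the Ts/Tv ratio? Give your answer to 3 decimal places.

0.153

R = 55/359 = 0.153203… ≈ 0.153 (to 3 d.p.).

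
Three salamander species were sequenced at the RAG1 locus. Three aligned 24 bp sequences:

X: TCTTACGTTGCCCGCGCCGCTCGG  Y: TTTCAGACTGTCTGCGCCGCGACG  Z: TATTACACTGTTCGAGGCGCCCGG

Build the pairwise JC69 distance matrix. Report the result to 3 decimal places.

X–Y: 10/24 sites differ → p ≈ 0.416667, d = −0.75 ln(1 − 0.555556) = 0.608198 ≈ 0.608.
X–Z: 8/24 sites differ → p ≈ 0.333333, d = −0.75 ln(1 − 0.444444) = 0.440839 ≈ 0.441.
Y–Z: 10/24 sites differ → p ≈ 0.416667, d = −0.75 ln(1 − 0.555556) = 0.608198 ≈ 0.608.

d(X,Y) = 0.608, d(X,Z) = 0.441, d(Y,Z) = 0.608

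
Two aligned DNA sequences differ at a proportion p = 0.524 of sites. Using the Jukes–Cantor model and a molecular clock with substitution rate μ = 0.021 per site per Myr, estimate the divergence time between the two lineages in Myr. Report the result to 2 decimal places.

21.42

d = −(3/4) ln(1 − 4p/3) = −0.75 ln(1 − 0.698667) = −0.75 ln(0.301333)
  = −0.75 × (-1.199539) = 0.899654 substitutions/site.
Under a molecular clock d = 2μt, so t = d/(2μ) = 0.899654 / (2 × 0.021) = 21.42 Myr.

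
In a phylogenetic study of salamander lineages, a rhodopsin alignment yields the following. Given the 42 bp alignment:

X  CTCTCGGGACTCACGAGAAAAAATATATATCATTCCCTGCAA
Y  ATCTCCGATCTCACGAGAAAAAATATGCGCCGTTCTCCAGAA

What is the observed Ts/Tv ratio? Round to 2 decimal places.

2.25

Transitions are A↔G and C↔T; transversions are all other mismatches.
Transitions: 9. Transversions: 4.
R = 9/4 = 2.25.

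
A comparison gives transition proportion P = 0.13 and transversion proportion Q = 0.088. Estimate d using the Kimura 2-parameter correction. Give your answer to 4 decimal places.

Under the Kimura two-parameter model, d = −½ ln(1 − 2P − Q) − ¼ ln(1 − 2Q).
1 − 2P − Q = 0.652, giving −½ ln(0.652) = 0.213855.
1 − 2Q = 0.824, giving −¼ ln(0.824) = 0.048396.
d = 0.213855 + 0.048396 = 0.262251.

0.2623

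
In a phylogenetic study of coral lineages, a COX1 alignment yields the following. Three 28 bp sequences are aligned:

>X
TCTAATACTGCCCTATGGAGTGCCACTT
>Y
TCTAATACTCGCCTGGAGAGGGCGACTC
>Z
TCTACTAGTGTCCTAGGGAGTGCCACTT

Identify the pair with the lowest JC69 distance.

X and Z

X–Y: 8/28 differ, p = 0.286, d = 0.360.
X–Z: 4/28 differ, p = 0.143, d = 0.158.
Y–Z: 9/28 differ, p = 0.321, d = 0.420.
The smallest distance is between X and Z.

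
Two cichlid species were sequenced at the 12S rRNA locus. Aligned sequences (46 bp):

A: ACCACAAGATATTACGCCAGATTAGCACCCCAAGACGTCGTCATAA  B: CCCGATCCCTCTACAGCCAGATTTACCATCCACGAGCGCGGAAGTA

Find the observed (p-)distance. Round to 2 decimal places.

The sequences differ at 24 of 46 positions.
p = 24/46 = 0.521739… ≈ 0.52 (to 2 d.p.).

0.52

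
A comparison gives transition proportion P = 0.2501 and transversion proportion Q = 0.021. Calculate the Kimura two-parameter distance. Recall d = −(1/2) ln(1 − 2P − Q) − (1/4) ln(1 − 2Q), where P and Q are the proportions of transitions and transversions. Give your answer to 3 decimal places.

Under the Kimura two-parameter model, d = −½ ln(1 − 2P − Q) − ¼ ln(1 − 2Q).
1 − 2P − Q = 0.4788, giving −½ ln(0.4788) = 0.368236.
1 − 2Q = 0.958, giving −¼ ln(0.958) = 0.010727.
d = 0.368236 + 0.010727 = 0.378963.

0.379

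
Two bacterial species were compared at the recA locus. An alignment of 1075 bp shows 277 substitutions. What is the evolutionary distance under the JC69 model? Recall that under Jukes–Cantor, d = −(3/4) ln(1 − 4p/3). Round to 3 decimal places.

0.316

p = 277/1075 ≈ 0.257674.
d = −(3/4) ln(1 − 4p/3) = −0.75 ln(1 − 0.343565) = −0.75 ln(0.656435)
  = −0.75 × (-0.420932) = 0.315699 substitutions/site.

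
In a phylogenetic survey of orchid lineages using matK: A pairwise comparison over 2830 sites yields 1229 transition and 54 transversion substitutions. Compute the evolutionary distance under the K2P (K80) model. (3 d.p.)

P = 1229/2830 ≈ 0.434276 and Q = 54/2830 ≈ 0.019081.
Under the Kimura two-parameter model, d = −½ ln(1 − 2P − Q) − ¼ ln(1 − 2Q).
1 − 2P − Q = 0.112367, giving −½ ln(0.112367) = 1.092992.
1 − 2Q = 0.961838, giving −¼ ln(0.961838) = 0.009727.
d = 1.092992 + 0.009727 = 1.102719.

1.103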